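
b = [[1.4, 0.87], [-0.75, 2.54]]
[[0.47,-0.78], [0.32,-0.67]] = b @ [[0.22, -0.33], [0.19, -0.36]]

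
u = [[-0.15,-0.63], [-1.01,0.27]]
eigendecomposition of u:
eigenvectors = [[-0.72, 0.52],[-0.7, -0.85]]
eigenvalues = [-0.76, 0.88]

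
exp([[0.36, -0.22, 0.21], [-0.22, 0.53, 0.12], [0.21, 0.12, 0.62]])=[[1.5, -0.33, 0.33], [-0.33, 1.75, 0.18], [0.33, 0.18, 1.91]]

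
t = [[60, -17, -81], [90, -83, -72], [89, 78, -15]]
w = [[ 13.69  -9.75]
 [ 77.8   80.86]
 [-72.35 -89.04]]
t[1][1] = -83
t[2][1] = 78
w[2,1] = -89.04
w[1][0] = 77.8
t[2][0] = 89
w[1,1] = 80.86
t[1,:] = [90, -83, -72]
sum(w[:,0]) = 19.14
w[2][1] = -89.04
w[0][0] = 13.69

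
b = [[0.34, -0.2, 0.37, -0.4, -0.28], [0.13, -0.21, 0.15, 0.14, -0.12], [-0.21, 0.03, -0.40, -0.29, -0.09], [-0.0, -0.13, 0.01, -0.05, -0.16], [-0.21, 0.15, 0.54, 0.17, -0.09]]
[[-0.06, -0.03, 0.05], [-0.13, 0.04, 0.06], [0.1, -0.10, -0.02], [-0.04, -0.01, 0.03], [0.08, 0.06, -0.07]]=b@[[-0.27,  0.08,  0.12],  [0.27,  0.06,  -0.18],  [0.06,  0.07,  -0.06],  [-0.22,  0.19,  0.05],  [0.1,  -0.03,  -0.05]]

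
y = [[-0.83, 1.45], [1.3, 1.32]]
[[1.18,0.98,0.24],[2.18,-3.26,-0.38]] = y@[[0.54, -2.02, -0.29], [1.12, -0.48, 0.00]]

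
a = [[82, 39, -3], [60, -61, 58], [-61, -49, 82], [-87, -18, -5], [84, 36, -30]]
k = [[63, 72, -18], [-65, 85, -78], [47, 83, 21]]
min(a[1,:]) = -61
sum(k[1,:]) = -58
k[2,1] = 83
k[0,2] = -18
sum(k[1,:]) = -58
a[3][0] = -87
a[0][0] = 82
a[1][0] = 60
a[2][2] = 82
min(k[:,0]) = -65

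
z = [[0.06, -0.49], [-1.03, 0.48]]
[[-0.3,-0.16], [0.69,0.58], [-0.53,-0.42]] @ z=[[0.15,0.07], [-0.56,-0.06], [0.40,0.06]]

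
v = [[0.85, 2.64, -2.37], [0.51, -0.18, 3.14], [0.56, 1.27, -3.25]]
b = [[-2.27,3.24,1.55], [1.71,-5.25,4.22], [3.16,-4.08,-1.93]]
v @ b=[[-4.90, -1.44, 17.03], [8.46, -10.21, -6.03], [-9.37, 8.41, 12.50]]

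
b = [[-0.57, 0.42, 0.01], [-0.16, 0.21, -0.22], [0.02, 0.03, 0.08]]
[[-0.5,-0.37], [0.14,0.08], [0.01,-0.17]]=b@[[1.8, -0.49], [1.26, -1.51], [-0.74, -1.43]]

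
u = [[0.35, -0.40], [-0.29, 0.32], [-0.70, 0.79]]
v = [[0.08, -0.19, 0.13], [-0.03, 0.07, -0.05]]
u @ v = [[0.04, -0.09, 0.07], [-0.03, 0.08, -0.05], [-0.08, 0.19, -0.13]]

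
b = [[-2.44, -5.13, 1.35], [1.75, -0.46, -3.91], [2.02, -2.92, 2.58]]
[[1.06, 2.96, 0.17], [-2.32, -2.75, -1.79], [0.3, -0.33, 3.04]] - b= [[3.5, 8.09, -1.18], [-4.07, -2.29, 2.12], [-1.72, 2.59, 0.46]]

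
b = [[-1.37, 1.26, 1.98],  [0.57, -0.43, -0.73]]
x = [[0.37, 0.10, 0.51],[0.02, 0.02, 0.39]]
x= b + [[1.74, -1.16, -1.47], [-0.55, 0.45, 1.12]]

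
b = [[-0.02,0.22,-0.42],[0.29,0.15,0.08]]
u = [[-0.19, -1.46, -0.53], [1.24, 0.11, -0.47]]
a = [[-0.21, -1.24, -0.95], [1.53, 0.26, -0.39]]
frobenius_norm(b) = 0.58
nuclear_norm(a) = 3.17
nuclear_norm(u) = 2.89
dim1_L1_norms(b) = [0.66, 0.52]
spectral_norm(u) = 1.57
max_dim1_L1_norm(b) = 0.66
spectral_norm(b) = 0.47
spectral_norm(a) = 1.67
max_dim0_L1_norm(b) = 0.5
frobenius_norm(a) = 2.25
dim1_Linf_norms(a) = [1.24, 1.53]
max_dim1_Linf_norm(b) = 0.42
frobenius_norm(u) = 2.05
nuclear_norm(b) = 0.81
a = b + u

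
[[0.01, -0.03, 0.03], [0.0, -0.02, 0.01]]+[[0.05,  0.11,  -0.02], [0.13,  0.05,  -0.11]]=[[0.06, 0.08, 0.01], [0.13, 0.03, -0.1]]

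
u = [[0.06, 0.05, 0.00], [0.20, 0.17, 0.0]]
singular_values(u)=[0.27, 0.0]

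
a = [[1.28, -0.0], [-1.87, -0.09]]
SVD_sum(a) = [[1.28, 0.04], [-1.87, -0.06]] + [[0.00, -0.04], [0.00, -0.03]]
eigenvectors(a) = [[0.0, 0.59], [1.0, -0.81]]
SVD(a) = [[-0.56, 0.83], [0.83, 0.56]] @ diag([2.267337314270475, 0.05080849650157416]) @ [[-1.0, -0.03],[0.03, -1.00]]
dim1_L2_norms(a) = [1.28, 1.87]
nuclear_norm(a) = 2.32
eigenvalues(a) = [-0.09, 1.28]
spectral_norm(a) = 2.27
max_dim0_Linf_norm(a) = 1.87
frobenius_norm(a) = 2.27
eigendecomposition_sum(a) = [[-0.00,-0.00], [-0.12,-0.09]] + [[1.28, 0.0], [-1.75, 0.00]]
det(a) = -0.12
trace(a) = 1.19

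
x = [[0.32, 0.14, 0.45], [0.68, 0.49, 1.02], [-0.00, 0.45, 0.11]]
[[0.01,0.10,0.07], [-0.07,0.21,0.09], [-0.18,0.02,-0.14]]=x@[[0.23, 0.09, 0.34], [-0.39, 0.00, -0.31], [-0.03, 0.15, 0.01]]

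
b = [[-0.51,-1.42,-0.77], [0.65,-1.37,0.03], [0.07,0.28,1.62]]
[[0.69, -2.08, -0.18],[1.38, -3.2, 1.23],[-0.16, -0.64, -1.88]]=b @ [[0.62, -0.55, 2.08],[-0.71, 2.06, 0.06],[-0.0, -0.73, -1.26]]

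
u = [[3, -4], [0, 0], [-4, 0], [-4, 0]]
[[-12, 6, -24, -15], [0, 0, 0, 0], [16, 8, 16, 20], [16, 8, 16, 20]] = u @ [[-4, -2, -4, -5], [0, -3, 3, 0]]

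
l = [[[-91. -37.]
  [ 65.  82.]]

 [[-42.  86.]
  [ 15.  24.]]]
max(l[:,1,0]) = 65.0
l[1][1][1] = 24.0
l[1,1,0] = 15.0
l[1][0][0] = -42.0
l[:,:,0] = [[-91.0, 65.0], [-42.0, 15.0]]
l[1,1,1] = 24.0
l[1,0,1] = 86.0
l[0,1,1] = 82.0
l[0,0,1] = -37.0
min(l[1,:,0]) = -42.0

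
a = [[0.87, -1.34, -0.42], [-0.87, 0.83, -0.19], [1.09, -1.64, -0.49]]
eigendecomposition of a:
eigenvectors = [[-0.51,0.66,0.59],[0.57,0.58,0.44],[-0.64,-0.48,0.67]]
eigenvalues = [1.83, -0.0, -0.62]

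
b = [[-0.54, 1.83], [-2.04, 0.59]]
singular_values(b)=[2.51, 1.36]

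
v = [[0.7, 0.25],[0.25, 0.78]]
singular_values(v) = [0.99, 0.49]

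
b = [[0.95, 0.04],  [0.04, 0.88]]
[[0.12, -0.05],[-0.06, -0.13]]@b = [[0.11, -0.04],[-0.06, -0.12]]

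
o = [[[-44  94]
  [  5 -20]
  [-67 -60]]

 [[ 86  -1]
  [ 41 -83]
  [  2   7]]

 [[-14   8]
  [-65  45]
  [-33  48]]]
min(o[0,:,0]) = -67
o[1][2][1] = 7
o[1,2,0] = 2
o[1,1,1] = -83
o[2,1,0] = -65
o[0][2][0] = -67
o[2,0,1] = 8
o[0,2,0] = -67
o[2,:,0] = [-14, -65, -33]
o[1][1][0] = 41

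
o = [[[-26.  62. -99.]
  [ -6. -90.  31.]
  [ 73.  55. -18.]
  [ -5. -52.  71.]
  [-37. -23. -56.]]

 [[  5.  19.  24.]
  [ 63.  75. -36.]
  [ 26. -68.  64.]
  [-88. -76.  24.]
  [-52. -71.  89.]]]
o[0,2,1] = 55.0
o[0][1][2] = 31.0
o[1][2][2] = 64.0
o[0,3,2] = 71.0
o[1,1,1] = 75.0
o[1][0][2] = 24.0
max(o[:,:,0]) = 73.0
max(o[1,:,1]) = 75.0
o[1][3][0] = -88.0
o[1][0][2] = 24.0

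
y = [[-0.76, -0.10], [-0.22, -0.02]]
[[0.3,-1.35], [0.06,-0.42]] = y @[[0.04, 2.21], [-3.35, -3.26]]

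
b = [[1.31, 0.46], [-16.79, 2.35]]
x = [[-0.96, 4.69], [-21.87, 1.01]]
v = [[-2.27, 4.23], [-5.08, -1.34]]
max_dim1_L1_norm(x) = 22.88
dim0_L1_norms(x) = [22.83, 5.7]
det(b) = 10.80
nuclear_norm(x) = 26.56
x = b + v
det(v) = 24.53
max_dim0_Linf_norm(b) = 16.79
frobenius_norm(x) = 22.41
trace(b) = 3.66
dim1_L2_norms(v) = [4.8, 5.25]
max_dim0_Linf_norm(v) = 5.08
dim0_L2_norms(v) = [5.56, 4.44]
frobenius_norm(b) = 17.01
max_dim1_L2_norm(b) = 16.95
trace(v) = -3.61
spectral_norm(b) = 17.00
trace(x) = 0.05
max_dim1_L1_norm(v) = 6.5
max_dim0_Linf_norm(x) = 21.87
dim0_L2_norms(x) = [21.89, 4.8]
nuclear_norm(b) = 17.63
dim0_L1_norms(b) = [18.1, 2.81]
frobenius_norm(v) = 7.12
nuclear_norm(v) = 9.99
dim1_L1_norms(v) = [6.5, 6.42]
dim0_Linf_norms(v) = [5.08, 4.23]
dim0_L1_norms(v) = [7.35, 5.57]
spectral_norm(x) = 21.93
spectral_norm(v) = 5.62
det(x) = 101.60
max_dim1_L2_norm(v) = 5.25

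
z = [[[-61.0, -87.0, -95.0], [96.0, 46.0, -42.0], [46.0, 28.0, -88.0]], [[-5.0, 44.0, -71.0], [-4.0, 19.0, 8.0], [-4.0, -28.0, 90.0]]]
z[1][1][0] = -4.0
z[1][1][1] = 19.0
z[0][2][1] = 28.0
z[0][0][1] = -87.0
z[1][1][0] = -4.0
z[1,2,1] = -28.0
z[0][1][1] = 46.0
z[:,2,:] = [[46.0, 28.0, -88.0], [-4.0, -28.0, 90.0]]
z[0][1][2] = -42.0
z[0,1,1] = 46.0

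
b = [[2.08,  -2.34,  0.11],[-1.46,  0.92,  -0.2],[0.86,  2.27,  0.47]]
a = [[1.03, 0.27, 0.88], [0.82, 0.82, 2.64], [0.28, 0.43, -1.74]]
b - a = [[1.05, -2.61, -0.77], [-2.28, 0.10, -2.84], [0.58, 1.84, 2.21]]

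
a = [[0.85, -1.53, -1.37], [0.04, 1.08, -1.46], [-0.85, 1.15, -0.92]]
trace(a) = 1.01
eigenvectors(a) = [[(-0.81+0j), (-0.81-0j), (0.7+0j)], [-0.15+0.46j, -0.15-0.46j, (0.38+0j)], [0.31+0.10j, 0.31-0.10j, (0.61+0j)]]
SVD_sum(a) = [[0.54,  -1.18,  0.34], [-0.53,  1.14,  -0.33], [-0.64,  1.39,  -0.4]] + [[0.41, -0.30, -1.69], [0.29, -0.21, -1.17], [0.11, -0.08, -0.47]] + [[-0.11, -0.05, -0.02],[0.28, 0.14, 0.04],[-0.32, -0.16, -0.05]]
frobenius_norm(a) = 3.34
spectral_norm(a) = 2.45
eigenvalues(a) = [(1.09+1.05j), (1.09-1.05j), (-1.18+0j)]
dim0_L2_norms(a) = [1.2, 2.2, 2.2]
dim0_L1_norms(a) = [1.74, 3.76, 3.75]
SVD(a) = [[0.55, 0.8, 0.24], [-0.53, 0.56, -0.64], [-0.65, 0.22, 0.73]] @ diag([2.4527698147575716, 2.2062504530844755, 0.4976737626986694]) @ [[0.41, -0.88, 0.25],[0.23, -0.17, -0.96],[-0.88, -0.45, -0.14]]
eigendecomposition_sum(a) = [[0.64+0.03j, (-0.88+1.12j), (-0.18-0.74j)], [(0.14-0.36j), 0.48+0.71j, -0.46-0.03j], [-0.24-0.09j, (0.48-0.32j), -0.02+0.31j]] + [[(0.64-0.03j), -0.88-1.12j, -0.18+0.74j], [0.14+0.36j, (0.48-0.71j), (-0.46+0.03j)], [(-0.24+0.09j), 0.48+0.32j, (-0.02-0.31j)]] + [[(-0.43+0j), 0.22-0.00j, (-1+0j)], [(-0.23+0j), 0.12-0.00j, (-0.55+0j)], [(-0.37+0j), (0.19-0j), (-0.87+0j)]]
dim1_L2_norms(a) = [2.22, 1.82, 1.7]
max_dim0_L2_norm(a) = 2.2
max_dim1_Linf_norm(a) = 1.53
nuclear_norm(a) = 5.16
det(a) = -2.69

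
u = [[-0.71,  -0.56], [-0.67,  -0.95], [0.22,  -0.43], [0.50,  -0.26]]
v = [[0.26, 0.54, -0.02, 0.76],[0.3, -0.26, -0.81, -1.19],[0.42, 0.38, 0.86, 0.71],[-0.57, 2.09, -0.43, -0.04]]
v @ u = [[-0.17, -0.85], [-0.81, 0.74], [-0.01, -1.15], [-1.11, -1.47]]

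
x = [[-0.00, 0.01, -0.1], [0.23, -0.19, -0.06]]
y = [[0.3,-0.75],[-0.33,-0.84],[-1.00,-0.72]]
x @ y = [[0.10, 0.06],[0.19, 0.03]]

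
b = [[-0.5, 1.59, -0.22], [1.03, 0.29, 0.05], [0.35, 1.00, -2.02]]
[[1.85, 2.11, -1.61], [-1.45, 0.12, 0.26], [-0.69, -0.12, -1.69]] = b @[[-1.63, -0.29, 0.45],[0.71, 1.33, -0.8],[0.41, 0.67, 0.52]]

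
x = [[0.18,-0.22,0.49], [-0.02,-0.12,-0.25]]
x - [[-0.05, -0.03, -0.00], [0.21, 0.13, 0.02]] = [[0.23, -0.19, 0.49], [-0.23, -0.25, -0.27]]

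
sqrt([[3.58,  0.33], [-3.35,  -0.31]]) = [[1.98-0.00j, 0.18-0.00j], [-1.85+0.04j, (-0.17+0.04j)]]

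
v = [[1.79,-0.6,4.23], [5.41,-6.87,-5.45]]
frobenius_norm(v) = 11.30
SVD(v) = [[-0.11, 0.99], [0.99, 0.11]] @ diag([10.352066515043678, 4.5231868044677785]) @ [[0.5, -0.65, -0.57],[0.52, -0.29, 0.8]]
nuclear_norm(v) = 14.88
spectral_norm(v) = 10.35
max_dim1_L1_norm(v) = 17.73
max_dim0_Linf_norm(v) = 6.87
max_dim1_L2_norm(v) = 10.3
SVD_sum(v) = [[-0.56, 0.73, 0.63], [5.16, -6.73, -5.84]] + [[2.35,-1.33,3.6], [0.25,-0.14,0.39]]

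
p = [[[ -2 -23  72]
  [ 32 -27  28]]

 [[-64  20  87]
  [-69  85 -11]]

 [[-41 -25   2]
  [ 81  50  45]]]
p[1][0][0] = -64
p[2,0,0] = -41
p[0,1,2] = 28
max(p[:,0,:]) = 87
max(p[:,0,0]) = -2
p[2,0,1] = -25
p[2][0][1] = -25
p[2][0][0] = -41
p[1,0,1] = 20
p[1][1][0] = -69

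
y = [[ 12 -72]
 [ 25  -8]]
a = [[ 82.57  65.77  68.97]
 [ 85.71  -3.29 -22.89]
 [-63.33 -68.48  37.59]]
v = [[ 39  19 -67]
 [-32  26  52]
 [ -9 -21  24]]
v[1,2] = 52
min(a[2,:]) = -68.48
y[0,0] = 12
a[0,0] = 82.57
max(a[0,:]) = 82.57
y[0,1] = -72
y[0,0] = 12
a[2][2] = 37.59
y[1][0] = 25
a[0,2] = 68.97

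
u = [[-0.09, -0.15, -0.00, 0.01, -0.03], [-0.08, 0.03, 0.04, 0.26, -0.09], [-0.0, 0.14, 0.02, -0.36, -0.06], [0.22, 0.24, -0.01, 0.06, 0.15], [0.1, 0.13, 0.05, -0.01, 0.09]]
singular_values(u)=[0.48, 0.42, 0.18, 0.06, 0.0]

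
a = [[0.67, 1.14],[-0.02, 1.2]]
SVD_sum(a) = [[0.36,1.23], [0.32,1.10]] + [[0.31,-0.09], [-0.34,0.1]]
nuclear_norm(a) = 2.20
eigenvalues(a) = [0.72, 1.15]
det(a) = 0.83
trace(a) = 1.87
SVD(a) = [[0.75, 0.67], [0.67, -0.75]] @ diag([1.7198201710174323, 0.4807479374491064]) @ [[0.28, 0.96], [0.96, -0.28]]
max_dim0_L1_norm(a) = 2.34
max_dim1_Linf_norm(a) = 1.2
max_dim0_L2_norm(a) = 1.66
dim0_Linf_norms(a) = [0.67, 1.2]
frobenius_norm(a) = 1.79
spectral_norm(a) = 1.72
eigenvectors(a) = [[-1.0,-0.92], [-0.04,-0.39]]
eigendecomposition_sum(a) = [[0.79,-1.88], [0.03,-0.08]] + [[-0.12, 3.02], [-0.05, 1.28]]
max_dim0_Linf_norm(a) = 1.2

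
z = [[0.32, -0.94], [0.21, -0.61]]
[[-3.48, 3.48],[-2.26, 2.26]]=z @ [[1.22, 0.90], [4.12, -3.4]]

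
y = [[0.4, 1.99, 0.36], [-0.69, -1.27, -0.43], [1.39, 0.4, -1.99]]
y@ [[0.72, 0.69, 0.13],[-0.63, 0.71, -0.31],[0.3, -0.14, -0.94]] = [[-0.86, 1.64, -0.9],[0.17, -1.32, 0.71],[0.15, 1.52, 1.93]]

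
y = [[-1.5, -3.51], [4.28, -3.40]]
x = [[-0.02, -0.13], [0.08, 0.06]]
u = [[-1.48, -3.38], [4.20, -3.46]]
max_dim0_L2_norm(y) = 4.89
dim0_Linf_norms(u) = [4.2, 3.46]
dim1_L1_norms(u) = [4.86, 7.66]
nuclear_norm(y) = 9.20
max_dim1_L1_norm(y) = 7.68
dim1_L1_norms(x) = [0.15, 0.14]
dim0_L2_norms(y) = [4.54, 4.89]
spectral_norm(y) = 5.63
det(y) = 20.12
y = u + x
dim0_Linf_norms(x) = [0.08, 0.13]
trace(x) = 0.04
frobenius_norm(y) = 6.67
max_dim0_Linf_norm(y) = 4.28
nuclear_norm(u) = 9.05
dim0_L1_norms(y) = [5.78, 6.91]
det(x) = 0.01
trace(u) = -4.94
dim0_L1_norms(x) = [0.1, 0.19]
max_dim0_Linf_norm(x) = 0.13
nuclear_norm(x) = 0.21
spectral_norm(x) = 0.15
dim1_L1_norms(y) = [5.01, 7.68]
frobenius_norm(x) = 0.17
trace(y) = -4.90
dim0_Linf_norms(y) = [4.28, 3.51]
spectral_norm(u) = 5.60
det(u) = 19.32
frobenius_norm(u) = 6.57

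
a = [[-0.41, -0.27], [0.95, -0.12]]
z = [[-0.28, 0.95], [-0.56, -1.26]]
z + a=[[-0.69, 0.68], [0.39, -1.38]]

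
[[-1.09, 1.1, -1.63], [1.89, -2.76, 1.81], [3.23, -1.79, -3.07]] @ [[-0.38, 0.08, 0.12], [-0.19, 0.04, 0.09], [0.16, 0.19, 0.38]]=[[-0.06, -0.35, -0.65], [0.1, 0.38, 0.67], [-1.38, -0.40, -0.94]]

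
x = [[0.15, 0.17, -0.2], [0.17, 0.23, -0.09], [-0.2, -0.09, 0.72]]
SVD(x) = [[-0.33, -0.46, 0.82], [-0.24, -0.81, -0.54], [0.91, -0.38, 0.16]] @ diag([0.8166044535429765, 0.2845274770333213, 0.0011319305762975804]) @ [[-0.33, -0.24, 0.91], [-0.46, -0.81, -0.38], [-0.82, 0.54, -0.16]]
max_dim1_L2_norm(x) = 0.75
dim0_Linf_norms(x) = [0.2, 0.23, 0.72]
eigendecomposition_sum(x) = [[0.09, 0.06, -0.25], [0.06, 0.05, -0.18], [-0.25, -0.18, 0.68]] + [[-0.0, 0.0, -0.00],  [0.00, -0.0, 0.0],  [-0.00, 0.0, -0.0]] + [[0.06, 0.1, 0.05],[0.10, 0.18, 0.09],[0.05, 0.09, 0.04]]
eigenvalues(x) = [0.82, -0.0, 0.28]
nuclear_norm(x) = 1.10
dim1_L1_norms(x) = [0.52, 0.49, 1.01]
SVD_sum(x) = [[0.09, 0.06, -0.25],[0.06, 0.05, -0.18],[-0.25, -0.18, 0.68]] + [[0.06,0.10,0.05], [0.10,0.18,0.09], [0.05,0.09,0.04]] + [[-0.0, 0.0, -0.00], [0.00, -0.0, 0.0], [-0.0, 0.00, -0.00]]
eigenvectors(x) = [[-0.33, -0.82, 0.46], [-0.24, 0.54, 0.81], [0.91, -0.16, 0.38]]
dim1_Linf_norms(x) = [0.2, 0.23, 0.72]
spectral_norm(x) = 0.82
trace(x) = 1.10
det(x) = -0.00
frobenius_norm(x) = 0.86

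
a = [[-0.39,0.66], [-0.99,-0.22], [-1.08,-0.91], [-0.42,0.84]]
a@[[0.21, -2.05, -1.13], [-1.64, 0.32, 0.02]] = [[-1.16, 1.01, 0.45], [0.15, 1.96, 1.11], [1.27, 1.92, 1.20], [-1.47, 1.13, 0.49]]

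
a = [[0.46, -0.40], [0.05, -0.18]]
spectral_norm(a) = 0.63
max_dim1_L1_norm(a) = 0.86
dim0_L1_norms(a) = [0.51, 0.58]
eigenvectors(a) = [[1.00, 0.55], [0.08, 0.84]]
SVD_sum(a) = [[0.44,-0.42], [0.12,-0.11]] + [[0.02, 0.02], [-0.07, -0.07]]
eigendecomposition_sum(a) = [[0.45, -0.30], [0.04, -0.02]] + [[0.01, -0.1],  [0.01, -0.16]]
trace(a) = 0.28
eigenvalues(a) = [0.43, -0.15]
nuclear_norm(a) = 0.73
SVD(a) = [[-0.97, -0.25], [-0.25, 0.97]] @ diag([0.6297259244967377, 0.0997259244967377]) @ [[-0.73, 0.69], [-0.69, -0.73]]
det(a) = -0.06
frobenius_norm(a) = 0.64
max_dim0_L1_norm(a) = 0.58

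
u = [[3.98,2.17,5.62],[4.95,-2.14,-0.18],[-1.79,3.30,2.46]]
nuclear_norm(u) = 14.68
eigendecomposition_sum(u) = [[(3.35+0j), 3.20+0.00j, (5.49-0j)],[2.09+0.00j, (2+0j), 3.42-0.00j],[(0.27+0j), 0.26+0.00j, (0.44-0j)]] + [[0.32+0.59j,-0.52-0.82j,0.07-1.05j], [1.43+0.13j,(-2.07-0.03j),(-1.8-1.34j)], [(-1.03-0.44j),1.52+0.52j,1.01+1.42j]] + [[0.32-0.59j, (-0.52+0.82j), (0.07+1.05j)], [1.43-0.13j, -2.07+0.03j, (-1.8+1.34j)], [-1.03+0.44j, (1.52-0.52j), 1.01-1.42j]]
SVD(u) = [[-0.93,  0.12,  -0.35],  [-0.32,  -0.74,  0.59],  [-0.19,  0.66,  0.73]] @ diag([7.737229624871433, 6.423105039374913, 0.5223977269939596]) @ [[-0.64, -0.25, -0.73],[-0.68, 0.63, 0.38],[0.36, 0.74, -0.57]]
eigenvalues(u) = [(5.78+0j), (-0.74+1.99j), (-0.74-1.99j)]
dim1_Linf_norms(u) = [5.62, 4.95, 3.3]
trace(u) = 4.30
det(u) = 25.96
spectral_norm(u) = 7.74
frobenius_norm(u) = 10.07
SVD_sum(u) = [[4.58, 1.81, 5.21], [1.59, 0.63, 1.81], [0.94, 0.37, 1.07]] + [[-0.54, 0.49, 0.30],[3.25, -2.99, -1.82],[-2.87, 2.65, 1.6]] + [[-0.07, -0.14, 0.11], [0.11, 0.23, -0.18], [0.14, 0.28, -0.22]]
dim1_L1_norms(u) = [11.77, 7.27, 7.55]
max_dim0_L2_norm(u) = 6.6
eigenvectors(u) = [[(-0.85+0j), (0.19+0.29j), (0.19-0.29j)], [(-0.53+0j), (0.74+0j), 0.74-0.00j], [-0.07+0.00j, (-0.55-0.18j), (-0.55+0.18j)]]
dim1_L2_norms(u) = [7.22, 5.4, 4.49]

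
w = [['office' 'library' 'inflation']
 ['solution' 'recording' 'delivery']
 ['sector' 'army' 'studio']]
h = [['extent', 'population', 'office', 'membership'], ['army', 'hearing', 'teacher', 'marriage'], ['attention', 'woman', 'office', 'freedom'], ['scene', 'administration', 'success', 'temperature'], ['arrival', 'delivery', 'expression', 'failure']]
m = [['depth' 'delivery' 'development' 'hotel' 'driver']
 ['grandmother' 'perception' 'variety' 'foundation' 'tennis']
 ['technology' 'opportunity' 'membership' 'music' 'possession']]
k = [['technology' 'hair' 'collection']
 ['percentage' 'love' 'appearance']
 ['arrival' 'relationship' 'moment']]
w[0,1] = 'library'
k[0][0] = 'technology'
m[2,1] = 'opportunity'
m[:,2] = ['development', 'variety', 'membership']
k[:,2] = ['collection', 'appearance', 'moment']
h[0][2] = 'office'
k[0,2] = 'collection'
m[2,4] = 'possession'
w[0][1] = 'library'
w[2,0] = 'sector'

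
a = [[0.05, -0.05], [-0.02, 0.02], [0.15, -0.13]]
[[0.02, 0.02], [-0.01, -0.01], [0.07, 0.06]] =a@[[0.21, 0.32], [-0.27, -0.09]]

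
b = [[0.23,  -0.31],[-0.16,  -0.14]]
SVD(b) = [[1.0,0.06], [0.06,-1.0]] @ diag([0.38654620699744313, 0.2116176501520841]) @ [[0.57,  -0.82], [0.82,  0.57]]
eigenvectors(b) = [[0.95,  0.55], [-0.32,  0.84]]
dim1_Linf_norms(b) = [0.31, 0.16]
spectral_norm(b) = 0.39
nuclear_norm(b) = 0.60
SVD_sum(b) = [[0.22, -0.32], [0.01, -0.02]] + [[0.01, 0.01], [-0.17, -0.12]]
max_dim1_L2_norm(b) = 0.39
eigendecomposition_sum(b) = [[0.27,-0.18],[-0.09,0.06]] + [[-0.04, -0.13], [-0.07, -0.20]]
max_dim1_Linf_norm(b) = 0.31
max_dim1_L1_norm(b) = 0.54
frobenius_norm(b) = 0.44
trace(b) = 0.09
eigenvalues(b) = [0.33, -0.24]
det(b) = -0.08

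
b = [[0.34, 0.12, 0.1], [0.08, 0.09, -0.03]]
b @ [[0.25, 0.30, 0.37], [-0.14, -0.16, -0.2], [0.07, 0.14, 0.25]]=[[0.08, 0.1, 0.13], [0.01, 0.01, 0.00]]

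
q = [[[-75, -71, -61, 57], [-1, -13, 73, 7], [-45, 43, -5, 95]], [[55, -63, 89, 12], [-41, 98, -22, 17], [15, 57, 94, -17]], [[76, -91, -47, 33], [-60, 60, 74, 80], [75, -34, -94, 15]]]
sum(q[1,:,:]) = 294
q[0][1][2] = 73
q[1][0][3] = 12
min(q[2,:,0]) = -60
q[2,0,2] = -47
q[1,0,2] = 89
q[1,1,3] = 17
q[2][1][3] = 80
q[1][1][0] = -41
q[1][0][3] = 12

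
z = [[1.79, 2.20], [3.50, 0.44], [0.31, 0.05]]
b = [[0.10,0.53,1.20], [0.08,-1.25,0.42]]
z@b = [[0.36, -1.8, 3.07], [0.39, 1.3, 4.38], [0.04, 0.1, 0.39]]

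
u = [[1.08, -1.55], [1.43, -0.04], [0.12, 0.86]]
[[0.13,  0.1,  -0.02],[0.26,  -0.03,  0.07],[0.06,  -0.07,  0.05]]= u@ [[0.18, -0.02, 0.05], [0.04, -0.08, 0.05]]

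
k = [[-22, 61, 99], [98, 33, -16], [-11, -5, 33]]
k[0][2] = 99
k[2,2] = 33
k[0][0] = -22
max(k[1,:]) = 98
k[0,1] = 61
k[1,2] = -16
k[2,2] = 33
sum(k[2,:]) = 17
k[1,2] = -16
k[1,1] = 33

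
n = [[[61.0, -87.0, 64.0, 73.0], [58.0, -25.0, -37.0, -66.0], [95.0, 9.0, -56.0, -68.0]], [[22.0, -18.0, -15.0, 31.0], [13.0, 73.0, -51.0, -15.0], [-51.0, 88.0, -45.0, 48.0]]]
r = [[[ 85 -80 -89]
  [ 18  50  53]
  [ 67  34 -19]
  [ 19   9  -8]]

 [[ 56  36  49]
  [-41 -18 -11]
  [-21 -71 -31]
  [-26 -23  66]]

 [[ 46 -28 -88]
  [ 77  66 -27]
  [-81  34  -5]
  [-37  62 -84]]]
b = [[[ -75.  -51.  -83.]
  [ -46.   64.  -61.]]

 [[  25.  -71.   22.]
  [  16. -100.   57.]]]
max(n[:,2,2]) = -45.0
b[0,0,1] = -51.0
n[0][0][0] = 61.0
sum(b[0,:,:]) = -252.0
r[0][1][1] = 50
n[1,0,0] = 22.0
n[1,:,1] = [-18.0, 73.0, 88.0]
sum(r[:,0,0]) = 187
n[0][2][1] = 9.0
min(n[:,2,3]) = -68.0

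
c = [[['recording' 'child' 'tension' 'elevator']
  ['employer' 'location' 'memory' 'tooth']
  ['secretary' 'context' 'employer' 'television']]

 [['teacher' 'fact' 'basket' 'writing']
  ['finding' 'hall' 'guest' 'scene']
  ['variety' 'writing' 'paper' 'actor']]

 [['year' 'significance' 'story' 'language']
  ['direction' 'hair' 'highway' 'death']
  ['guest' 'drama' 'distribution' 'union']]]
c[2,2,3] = 'union'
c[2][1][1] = 'hair'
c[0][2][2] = 'employer'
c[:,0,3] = ['elevator', 'writing', 'language']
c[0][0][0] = 'recording'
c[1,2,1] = 'writing'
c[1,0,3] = 'writing'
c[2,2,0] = 'guest'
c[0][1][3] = 'tooth'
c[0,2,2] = 'employer'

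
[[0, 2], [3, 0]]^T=[[0, 3], [2, 0]]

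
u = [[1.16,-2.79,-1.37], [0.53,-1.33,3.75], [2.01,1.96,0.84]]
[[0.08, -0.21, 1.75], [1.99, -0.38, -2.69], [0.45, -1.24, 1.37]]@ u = [[3.50, 3.49, 0.57], [-3.30, -10.32, -6.41], [2.62, 3.08, -4.12]]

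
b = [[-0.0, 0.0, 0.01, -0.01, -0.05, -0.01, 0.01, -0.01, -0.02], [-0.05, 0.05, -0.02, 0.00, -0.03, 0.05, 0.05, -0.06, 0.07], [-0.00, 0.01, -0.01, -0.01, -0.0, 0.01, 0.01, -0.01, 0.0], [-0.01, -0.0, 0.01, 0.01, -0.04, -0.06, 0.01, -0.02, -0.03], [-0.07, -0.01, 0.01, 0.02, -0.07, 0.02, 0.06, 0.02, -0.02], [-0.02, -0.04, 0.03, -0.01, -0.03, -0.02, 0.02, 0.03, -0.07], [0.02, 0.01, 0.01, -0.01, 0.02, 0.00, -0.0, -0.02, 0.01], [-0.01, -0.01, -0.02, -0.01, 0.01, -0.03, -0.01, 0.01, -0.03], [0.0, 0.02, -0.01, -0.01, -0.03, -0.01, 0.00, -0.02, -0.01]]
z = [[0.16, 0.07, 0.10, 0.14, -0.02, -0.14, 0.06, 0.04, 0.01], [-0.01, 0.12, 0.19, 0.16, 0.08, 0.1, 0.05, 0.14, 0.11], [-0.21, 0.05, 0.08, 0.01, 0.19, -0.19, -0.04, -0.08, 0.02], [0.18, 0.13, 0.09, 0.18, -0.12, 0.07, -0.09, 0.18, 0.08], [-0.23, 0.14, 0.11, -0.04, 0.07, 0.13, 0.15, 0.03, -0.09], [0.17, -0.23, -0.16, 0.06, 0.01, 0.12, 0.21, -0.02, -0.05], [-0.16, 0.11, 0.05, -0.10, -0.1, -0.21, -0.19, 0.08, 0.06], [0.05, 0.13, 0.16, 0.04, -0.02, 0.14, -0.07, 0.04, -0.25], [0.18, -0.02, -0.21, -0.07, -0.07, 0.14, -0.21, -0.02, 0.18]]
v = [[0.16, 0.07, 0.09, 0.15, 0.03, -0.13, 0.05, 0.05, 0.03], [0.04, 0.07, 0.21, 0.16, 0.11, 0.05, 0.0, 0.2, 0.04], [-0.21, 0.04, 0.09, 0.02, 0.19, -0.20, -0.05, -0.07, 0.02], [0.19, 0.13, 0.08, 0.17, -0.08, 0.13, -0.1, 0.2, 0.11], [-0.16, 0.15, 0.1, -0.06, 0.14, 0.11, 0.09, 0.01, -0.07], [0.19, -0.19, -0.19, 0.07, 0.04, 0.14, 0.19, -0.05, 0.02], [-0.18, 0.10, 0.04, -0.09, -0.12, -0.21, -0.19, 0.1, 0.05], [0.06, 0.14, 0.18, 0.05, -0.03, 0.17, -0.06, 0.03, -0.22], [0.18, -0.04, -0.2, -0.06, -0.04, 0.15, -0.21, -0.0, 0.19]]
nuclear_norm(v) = 2.79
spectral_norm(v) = 0.66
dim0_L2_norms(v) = [0.49, 0.34, 0.43, 0.32, 0.31, 0.45, 0.38, 0.32, 0.33]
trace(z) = 0.76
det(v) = 0.00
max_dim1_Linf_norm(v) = 0.22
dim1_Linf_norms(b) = [0.05, 0.07, 0.01, 0.06, 0.07, 0.07, 0.02, 0.03, 0.03]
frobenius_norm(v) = 1.14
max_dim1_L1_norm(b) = 0.38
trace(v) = 0.80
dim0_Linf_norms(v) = [0.21, 0.19, 0.21, 0.17, 0.19, 0.21, 0.21, 0.2, 0.22]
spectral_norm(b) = 0.16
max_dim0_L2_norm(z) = 0.49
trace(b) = -0.04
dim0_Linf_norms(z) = [0.23, 0.23, 0.21, 0.18, 0.19, 0.21, 0.21, 0.18, 0.25]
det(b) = 0.00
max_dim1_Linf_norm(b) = 0.07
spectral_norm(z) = 0.65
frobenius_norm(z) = 1.13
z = b + v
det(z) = 0.00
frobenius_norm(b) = 0.25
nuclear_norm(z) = 2.78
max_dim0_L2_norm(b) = 0.11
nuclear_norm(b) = 0.54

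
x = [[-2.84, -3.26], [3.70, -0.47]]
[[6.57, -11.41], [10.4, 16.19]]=x @ [[2.30, 4.34],[-4.02, -0.28]]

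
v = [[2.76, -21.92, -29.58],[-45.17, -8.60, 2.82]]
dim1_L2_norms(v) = [36.92, 46.07]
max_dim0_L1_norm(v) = 47.93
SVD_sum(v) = [[1.16, 0.21, -0.09], [-45.21, -8.03, 3.58]] + [[1.6,-22.13,-29.49], [0.04,-0.57,-0.76]]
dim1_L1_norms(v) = [54.26, 56.59]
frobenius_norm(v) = 59.04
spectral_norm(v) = 46.07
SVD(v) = [[-0.03, 1.00],[1.00, 0.03]] @ diag([46.07326332993034, 36.913088547707524]) @ [[-0.98, -0.17, 0.08], [0.04, -0.60, -0.8]]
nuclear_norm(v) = 82.99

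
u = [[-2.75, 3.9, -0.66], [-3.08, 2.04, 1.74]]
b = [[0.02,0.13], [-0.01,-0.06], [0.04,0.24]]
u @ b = [[-0.12, -0.75], [-0.01, -0.11]]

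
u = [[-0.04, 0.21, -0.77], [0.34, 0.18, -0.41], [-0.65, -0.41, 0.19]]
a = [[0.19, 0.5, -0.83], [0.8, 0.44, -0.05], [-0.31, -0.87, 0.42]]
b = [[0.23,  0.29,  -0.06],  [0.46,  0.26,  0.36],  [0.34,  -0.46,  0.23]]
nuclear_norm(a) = 2.52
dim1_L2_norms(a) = [0.99, 0.91, 1.01]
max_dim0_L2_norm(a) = 1.1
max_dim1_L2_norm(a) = 1.01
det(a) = 0.33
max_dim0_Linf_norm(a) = 0.87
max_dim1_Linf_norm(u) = 0.77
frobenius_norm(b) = 0.96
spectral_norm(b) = 0.73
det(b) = 0.07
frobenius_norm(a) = 1.69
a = b + u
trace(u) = 0.33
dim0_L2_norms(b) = [0.62, 0.6, 0.43]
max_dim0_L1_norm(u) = 1.37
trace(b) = 0.72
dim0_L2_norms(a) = [0.88, 1.1, 0.93]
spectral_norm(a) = 1.50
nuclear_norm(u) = 1.82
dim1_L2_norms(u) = [0.8, 0.56, 0.79]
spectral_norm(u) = 1.07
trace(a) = 1.05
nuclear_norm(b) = 1.51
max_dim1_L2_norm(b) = 0.64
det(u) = 0.07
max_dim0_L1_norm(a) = 1.81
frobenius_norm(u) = 1.26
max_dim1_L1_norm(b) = 1.08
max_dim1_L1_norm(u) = 1.25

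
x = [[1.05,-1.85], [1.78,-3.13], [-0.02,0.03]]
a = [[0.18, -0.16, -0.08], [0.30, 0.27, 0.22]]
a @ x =[[-0.09, 0.17],[0.79, -1.39]]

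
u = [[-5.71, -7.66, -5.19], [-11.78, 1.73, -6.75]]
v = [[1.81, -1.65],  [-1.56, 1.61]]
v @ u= [[9.10,  -16.72,  1.74], [-10.06,  14.73,  -2.77]]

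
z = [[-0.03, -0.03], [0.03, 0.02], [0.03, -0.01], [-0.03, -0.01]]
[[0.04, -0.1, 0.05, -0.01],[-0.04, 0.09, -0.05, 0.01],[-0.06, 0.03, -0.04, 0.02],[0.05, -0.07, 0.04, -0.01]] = z@ [[-1.73,  1.61,  -1.32,  0.56], [0.37,  1.88,  -0.29,  -0.34]]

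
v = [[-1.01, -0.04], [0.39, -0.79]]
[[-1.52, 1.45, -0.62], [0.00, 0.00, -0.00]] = v@[[1.48, -1.41, 0.6], [0.73, -0.70, 0.3]]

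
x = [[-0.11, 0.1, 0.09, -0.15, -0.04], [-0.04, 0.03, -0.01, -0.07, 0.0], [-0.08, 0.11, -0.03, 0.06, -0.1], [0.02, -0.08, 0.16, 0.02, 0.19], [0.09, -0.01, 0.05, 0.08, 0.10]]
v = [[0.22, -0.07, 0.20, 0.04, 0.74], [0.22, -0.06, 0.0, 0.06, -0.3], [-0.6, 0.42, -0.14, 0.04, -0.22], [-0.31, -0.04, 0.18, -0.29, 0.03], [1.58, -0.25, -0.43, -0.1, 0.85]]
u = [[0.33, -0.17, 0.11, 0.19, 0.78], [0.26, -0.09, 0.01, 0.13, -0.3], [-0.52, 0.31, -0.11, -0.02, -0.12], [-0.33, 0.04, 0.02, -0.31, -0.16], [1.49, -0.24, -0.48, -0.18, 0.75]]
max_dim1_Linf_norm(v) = 1.58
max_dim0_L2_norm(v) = 1.75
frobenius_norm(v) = 2.26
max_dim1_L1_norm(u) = 3.14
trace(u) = 0.57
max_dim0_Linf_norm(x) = 0.19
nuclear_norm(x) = 0.79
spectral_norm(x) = 0.34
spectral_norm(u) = 1.97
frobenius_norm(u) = 2.17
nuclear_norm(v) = 3.64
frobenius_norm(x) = 0.44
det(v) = -0.02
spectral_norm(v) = 2.06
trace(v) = 0.58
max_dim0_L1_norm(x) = 0.43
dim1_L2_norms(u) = [0.89, 0.43, 0.63, 0.48, 1.76]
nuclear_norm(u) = 3.45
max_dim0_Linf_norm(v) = 1.58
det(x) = -0.00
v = x + u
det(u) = -0.00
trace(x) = 0.01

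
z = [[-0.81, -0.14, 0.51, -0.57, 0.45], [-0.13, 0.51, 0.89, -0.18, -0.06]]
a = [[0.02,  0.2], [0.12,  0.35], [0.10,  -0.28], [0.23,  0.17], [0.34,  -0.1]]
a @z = [[-0.04, 0.1, 0.19, -0.05, -0.0],[-0.14, 0.16, 0.37, -0.13, 0.03],[-0.04, -0.16, -0.2, -0.01, 0.06],[-0.21, 0.05, 0.27, -0.16, 0.09],[-0.26, -0.1, 0.08, -0.18, 0.16]]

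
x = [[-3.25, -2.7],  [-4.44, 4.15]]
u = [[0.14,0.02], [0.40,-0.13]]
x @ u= [[-1.54,0.29],[1.04,-0.63]]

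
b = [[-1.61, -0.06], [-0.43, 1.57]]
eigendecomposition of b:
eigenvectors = [[-0.99,0.02], [-0.13,-1.0]]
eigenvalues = [-1.62, 1.58]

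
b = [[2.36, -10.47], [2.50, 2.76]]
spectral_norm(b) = 10.96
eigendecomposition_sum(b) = [[(1.18+2.61j), (-5.24+2.62j)], [1.25-0.63j, (1.38+2.51j)]] + [[(1.18-2.61j),(-5.24-2.62j)], [(1.25+0.63j),1.38-2.51j]]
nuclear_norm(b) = 13.94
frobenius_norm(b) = 11.36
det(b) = 32.69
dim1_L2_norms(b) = [10.73, 3.72]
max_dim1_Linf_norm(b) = 10.47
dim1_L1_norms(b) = [12.83, 5.26]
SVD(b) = [[-0.98,0.21], [0.21,0.98]] @ diag([10.962018604461793, 2.9819872762024855]) @ [[-0.16,0.99],[0.99,0.16]]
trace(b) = 5.12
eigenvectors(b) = [[(0.9+0j),(0.9-0j)], [-0.02-0.44j,(-0.02+0.44j)]]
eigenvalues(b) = [(2.56+5.11j), (2.56-5.11j)]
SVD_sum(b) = [[1.74, -10.57], [-0.38, 2.29]] + [[0.62, 0.10],[2.88, 0.47]]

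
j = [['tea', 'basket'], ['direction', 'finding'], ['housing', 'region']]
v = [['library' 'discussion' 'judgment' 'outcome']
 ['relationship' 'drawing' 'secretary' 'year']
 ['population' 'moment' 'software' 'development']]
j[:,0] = ['tea', 'direction', 'housing']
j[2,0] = 'housing'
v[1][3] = 'year'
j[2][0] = 'housing'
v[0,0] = 'library'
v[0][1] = 'discussion'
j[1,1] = 'finding'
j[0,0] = 'tea'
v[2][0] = 'population'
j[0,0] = 'tea'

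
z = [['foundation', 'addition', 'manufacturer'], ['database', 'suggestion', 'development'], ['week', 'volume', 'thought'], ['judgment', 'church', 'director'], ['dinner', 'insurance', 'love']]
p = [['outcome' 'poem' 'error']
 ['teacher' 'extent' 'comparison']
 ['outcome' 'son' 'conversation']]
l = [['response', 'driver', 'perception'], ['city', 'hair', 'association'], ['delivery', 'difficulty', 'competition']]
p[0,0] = 'outcome'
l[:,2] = ['perception', 'association', 'competition']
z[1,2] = 'development'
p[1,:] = ['teacher', 'extent', 'comparison']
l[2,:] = ['delivery', 'difficulty', 'competition']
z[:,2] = ['manufacturer', 'development', 'thought', 'director', 'love']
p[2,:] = ['outcome', 'son', 'conversation']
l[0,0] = 'response'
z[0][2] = 'manufacturer'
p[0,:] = ['outcome', 'poem', 'error']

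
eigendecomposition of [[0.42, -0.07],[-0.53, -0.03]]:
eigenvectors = [[0.7,0.13], [-0.71,0.99]]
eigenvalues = [0.49, -0.1]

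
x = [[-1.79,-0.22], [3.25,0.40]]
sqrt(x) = [[-0.01+1.52j, (-0+0.19j)], [0.06-2.75j, (0.03-0.34j)]]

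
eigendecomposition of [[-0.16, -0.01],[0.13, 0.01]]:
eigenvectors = [[-0.78, 0.06],  [0.63, -1.0]]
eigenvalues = [-0.15, 0.0]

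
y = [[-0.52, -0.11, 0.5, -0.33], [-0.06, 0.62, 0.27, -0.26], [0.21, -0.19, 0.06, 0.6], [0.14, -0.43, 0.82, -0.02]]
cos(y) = [[0.84, -0.02, 0.25, -0.24],[-0.01, 0.78, 0.03, -0.01],[0.0, 0.19, 0.74, -0.00],[-0.06, 0.2, 0.00, 0.74]]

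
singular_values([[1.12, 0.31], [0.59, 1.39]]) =[1.73, 0.79]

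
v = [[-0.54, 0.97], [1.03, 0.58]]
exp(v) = [[1.06, 1.22],[1.30, 2.47]]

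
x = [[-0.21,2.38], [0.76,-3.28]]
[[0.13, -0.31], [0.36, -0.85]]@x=[[-0.26, 1.33], [-0.72, 3.64]]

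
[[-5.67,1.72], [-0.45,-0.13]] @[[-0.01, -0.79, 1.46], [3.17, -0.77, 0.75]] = [[5.51, 3.15, -6.99], [-0.41, 0.46, -0.75]]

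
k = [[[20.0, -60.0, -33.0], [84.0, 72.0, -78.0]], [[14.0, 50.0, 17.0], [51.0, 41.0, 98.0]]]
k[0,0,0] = 20.0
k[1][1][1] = 41.0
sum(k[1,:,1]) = 91.0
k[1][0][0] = 14.0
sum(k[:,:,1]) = 103.0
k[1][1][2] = 98.0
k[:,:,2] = [[-33.0, -78.0], [17.0, 98.0]]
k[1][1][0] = 51.0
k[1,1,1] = 41.0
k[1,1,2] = 98.0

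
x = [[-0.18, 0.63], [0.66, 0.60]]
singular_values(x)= [0.96, 0.54]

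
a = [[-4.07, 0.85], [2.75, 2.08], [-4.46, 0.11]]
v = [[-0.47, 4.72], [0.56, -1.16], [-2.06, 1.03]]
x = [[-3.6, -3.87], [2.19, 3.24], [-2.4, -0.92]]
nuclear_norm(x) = 8.22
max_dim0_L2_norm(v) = 4.97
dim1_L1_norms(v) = [5.19, 1.72, 3.09]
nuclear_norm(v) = 6.98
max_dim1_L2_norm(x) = 5.29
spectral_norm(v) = 5.09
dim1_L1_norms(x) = [7.47, 5.43, 3.32]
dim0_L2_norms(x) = [4.85, 5.13]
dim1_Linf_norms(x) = [3.87, 3.24, 2.4]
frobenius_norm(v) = 5.43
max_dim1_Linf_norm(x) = 3.87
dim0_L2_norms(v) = [2.19, 4.97]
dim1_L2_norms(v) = [4.74, 1.29, 2.3]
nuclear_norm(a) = 8.87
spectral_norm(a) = 6.64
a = x + v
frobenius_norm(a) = 7.01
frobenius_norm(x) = 7.06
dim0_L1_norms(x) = [8.19, 8.03]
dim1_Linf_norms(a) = [4.07, 2.75, 4.46]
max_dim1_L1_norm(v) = 5.19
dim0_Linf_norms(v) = [2.06, 4.72]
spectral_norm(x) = 6.94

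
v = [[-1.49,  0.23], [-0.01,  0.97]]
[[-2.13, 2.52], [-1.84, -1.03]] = v @ [[1.14, -1.86], [-1.89, -1.08]]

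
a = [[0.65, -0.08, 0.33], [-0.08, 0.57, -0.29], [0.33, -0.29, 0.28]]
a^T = [[0.65, -0.08, 0.33], [-0.08, 0.57, -0.29], [0.33, -0.29, 0.28]]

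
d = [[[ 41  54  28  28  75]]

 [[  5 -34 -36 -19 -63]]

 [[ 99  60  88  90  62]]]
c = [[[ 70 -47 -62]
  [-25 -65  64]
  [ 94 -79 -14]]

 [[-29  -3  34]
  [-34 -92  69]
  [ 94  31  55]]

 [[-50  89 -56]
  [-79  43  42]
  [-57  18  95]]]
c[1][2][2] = 55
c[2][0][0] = -50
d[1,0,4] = -63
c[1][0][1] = -3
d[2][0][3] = 90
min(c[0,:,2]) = -62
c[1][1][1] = -92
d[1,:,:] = [[5, -34, -36, -19, -63]]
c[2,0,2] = -56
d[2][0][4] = 62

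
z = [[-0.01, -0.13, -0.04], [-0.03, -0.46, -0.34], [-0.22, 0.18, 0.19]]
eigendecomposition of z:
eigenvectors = [[(0.05-0.28j), (0.05+0.28j), -0.29+0.00j],[-0.50+0.12j, -0.50-0.12j, (-0.94+0j)],[0.81+0.00j, (0.81-0j), (0.18+0j)]]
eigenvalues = [(0.06+0.1j), (0.06-0.1j), (-0.41+0j)]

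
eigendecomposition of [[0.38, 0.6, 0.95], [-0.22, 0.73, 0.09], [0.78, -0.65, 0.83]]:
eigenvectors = [[0.61, -0.80, 0.70],[-0.08, -0.3, 0.62],[0.78, 0.51, -0.35]]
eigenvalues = [1.51, -0.0, 0.43]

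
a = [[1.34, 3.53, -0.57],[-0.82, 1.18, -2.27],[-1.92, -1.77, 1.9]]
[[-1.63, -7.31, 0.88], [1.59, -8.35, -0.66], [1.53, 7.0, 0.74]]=a @ [[-1.06, 0.56, -0.2],  [-0.12, -1.88, 0.42],  [-0.38, 2.5, 0.58]]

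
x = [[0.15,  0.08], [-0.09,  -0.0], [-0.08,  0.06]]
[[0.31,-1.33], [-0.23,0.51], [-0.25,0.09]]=x @[[2.52,  -5.69],[-0.82,  -6.01]]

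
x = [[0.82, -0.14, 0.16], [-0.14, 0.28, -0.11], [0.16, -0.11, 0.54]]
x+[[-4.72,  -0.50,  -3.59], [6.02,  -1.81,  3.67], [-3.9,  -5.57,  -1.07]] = [[-3.90, -0.64, -3.43],[5.88, -1.53, 3.56],[-3.74, -5.68, -0.53]]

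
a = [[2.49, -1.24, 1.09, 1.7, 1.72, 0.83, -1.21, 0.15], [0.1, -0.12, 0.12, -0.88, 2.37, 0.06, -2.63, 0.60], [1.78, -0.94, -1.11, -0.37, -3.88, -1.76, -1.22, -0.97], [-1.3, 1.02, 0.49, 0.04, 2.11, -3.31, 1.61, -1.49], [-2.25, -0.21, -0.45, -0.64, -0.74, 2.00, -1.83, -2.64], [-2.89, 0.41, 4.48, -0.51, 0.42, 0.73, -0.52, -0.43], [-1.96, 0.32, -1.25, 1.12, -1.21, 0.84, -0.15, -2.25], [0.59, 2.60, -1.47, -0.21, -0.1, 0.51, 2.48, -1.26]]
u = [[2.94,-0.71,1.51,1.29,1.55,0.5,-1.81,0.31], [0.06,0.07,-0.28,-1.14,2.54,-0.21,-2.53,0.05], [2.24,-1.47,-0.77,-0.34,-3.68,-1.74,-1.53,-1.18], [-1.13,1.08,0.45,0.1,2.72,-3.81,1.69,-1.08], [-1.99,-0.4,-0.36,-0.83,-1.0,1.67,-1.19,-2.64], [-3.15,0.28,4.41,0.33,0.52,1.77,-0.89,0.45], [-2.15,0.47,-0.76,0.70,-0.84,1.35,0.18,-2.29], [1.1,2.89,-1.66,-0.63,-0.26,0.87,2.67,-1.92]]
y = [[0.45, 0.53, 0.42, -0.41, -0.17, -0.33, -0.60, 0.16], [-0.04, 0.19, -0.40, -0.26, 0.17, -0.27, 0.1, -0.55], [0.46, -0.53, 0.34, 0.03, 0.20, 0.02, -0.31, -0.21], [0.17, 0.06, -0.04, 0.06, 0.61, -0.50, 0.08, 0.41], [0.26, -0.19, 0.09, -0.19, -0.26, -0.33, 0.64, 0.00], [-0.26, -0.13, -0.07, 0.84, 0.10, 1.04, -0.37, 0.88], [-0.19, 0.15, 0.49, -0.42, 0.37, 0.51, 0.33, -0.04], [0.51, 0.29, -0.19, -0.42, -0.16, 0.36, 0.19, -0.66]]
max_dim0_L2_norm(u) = 5.89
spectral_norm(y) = 1.96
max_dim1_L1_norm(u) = 12.95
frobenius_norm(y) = 3.06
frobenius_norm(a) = 12.72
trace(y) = 1.49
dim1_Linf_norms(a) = [2.49, 2.63, 3.88, 3.31, 2.64, 4.48, 2.25, 2.6]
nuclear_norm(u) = 33.60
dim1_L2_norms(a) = [4.12, 3.7, 5.1, 4.82, 4.54, 5.48, 3.74, 4.16]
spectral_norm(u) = 7.14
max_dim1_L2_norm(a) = 5.48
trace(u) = 1.37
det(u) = 17956.85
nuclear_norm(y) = 7.58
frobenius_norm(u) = 13.39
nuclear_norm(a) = 32.22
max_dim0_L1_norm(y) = 3.36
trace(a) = -0.12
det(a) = 16114.19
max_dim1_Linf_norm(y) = 1.04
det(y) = -0.03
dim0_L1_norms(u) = [14.76, 7.37, 10.2, 5.36, 13.11, 11.92, 12.49, 9.92]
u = y + a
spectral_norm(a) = 6.77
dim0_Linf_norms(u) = [3.15, 2.89, 4.41, 1.29, 3.68, 3.81, 2.67, 2.64]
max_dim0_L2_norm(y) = 1.42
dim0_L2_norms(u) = [5.89, 3.56, 5.11, 2.18, 5.64, 5.13, 4.92, 4.33]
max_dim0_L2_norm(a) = 5.5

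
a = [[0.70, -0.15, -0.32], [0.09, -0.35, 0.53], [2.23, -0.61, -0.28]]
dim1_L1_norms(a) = [1.17, 0.97, 3.12]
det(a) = -0.12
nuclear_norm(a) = 3.19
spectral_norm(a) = 2.45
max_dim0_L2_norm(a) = 2.34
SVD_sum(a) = [[0.72, -0.2, -0.11],  [0.10, -0.03, -0.01],  [2.22, -0.61, -0.33]] + [[0.00, 0.10, -0.19], [-0.0, -0.30, 0.56], [-0.00, -0.02, 0.04]] + [[-0.02,  -0.05,  -0.03], [-0.01,  -0.02,  -0.01], [0.01,  0.02,  0.01]]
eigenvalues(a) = [(0.11+0.85j), (0.11-0.85j), (-0.16+0j)]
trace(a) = 0.07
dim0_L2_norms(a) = [2.34, 0.72, 0.68]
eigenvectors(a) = [[0.21+0.21j, (0.21-0.21j), -0.27+0.00j], [0.24-0.41j, (0.24+0.41j), -0.92+0.00j], [0.83+0.00j, (0.83-0j), (-0.29+0j)]]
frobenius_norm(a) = 2.54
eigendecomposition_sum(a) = [[(0.38+0.2j), (-0.06-0.09j), (-0.17+0.1j)], [(0.16-0.67j), (-0.11+0.12j), 0.22+0.23j], [1.15-0.35j, (-0.29-0.06j), (-0.15+0.54j)]] + [[(0.38-0.2j),(-0.06+0.09j),-0.17-0.10j],  [0.16+0.67j,(-0.11-0.12j),0.22-0.23j],  [1.15+0.35j,(-0.29+0.06j),(-0.15-0.54j)]] + [[(-0.07-0j),(-0.03+0j),(0.03-0j)], [(-0.24-0j),(-0.12+0j),0.10-0.00j], [-0.07-0.00j,(-0.04+0j),(0.03-0j)]]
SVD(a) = [[-0.31, 0.32, -0.90], [-0.04, -0.95, -0.32], [-0.95, -0.06, 0.30]] @ diag([2.4491223619072167, 0.6681081289927366, 0.07232692707311408]) @ [[-0.96, 0.26, 0.14],[0.00, 0.48, -0.88],[0.3, 0.84, 0.46]]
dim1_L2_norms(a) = [0.78, 0.64, 2.33]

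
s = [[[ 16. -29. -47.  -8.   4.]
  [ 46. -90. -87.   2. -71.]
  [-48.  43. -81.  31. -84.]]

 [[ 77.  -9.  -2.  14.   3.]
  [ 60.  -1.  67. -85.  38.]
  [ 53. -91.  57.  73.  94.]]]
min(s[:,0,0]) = 16.0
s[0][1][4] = -71.0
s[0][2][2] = -81.0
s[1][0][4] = 3.0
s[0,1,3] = 2.0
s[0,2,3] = 31.0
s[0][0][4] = 4.0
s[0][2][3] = 31.0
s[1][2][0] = 53.0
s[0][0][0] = 16.0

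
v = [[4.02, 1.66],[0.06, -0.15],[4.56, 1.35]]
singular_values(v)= [6.44, 0.37]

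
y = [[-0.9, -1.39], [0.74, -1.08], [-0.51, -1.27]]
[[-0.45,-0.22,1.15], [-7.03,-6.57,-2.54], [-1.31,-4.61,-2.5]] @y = [[-0.34, -0.60], [2.76, 20.09], [-0.96, 9.97]]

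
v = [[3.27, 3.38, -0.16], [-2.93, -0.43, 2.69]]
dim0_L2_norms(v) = [4.39, 3.41, 2.69]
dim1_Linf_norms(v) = [3.38, 2.93]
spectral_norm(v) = 5.56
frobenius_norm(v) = 6.18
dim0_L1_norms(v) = [6.2, 3.81, 2.85]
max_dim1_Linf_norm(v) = 3.38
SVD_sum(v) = [[3.47, 2.33, -1.40], [-2.67, -1.79, 1.07]] + [[-0.2, 1.05, 1.24], [-0.26, 1.36, 1.62]]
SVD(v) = [[-0.79, 0.61], [0.61, 0.79]] @ diag([5.56262795180216, 2.6843938365726614]) @ [[-0.79, -0.53, 0.32], [-0.12, 0.64, 0.76]]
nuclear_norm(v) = 8.25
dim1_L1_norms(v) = [6.81, 6.05]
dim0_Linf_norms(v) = [3.27, 3.38, 2.69]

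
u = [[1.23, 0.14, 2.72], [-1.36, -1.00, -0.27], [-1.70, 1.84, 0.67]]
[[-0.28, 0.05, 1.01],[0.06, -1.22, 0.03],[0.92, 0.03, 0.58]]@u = [[-2.13, 1.77, -0.1], [1.68, 1.28, 0.51], [0.10, 1.17, 2.88]]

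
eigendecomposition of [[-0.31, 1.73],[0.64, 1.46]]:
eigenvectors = [[-0.96, -0.61], [0.27, -0.79]]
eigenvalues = [-0.8, 1.95]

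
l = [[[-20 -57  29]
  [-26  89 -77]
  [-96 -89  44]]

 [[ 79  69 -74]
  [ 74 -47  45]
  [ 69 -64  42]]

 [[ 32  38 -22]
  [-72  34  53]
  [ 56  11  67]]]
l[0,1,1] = 89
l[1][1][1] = -47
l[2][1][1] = 34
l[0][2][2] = 44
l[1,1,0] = 74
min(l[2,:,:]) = -72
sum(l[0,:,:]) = -203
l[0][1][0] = -26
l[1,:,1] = [69, -47, -64]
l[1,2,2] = 42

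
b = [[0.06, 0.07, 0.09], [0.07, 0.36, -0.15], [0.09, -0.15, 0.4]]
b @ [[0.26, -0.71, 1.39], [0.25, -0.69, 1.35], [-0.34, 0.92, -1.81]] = [[0.00, -0.01, 0.02], [0.16, -0.44, 0.85], [-0.15, 0.41, -0.80]]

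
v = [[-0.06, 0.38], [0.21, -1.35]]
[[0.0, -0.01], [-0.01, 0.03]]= v@ [[-0.1, 0.84], [-0.01, 0.11]]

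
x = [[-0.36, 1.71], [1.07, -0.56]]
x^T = [[-0.36, 1.07], [1.71, -0.56]]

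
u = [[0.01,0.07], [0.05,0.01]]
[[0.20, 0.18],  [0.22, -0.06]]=u@[[4.0, -1.83], [2.22, 2.84]]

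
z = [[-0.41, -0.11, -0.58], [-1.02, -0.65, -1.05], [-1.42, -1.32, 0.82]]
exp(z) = [[1.07, 0.35, -0.97], [-0.06, 1.18, -1.38], [-1.74, -2.08, 4.01]]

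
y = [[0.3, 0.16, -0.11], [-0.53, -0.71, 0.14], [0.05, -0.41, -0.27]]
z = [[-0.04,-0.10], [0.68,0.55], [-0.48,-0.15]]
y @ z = [[0.15,0.07], [-0.53,-0.36], [-0.15,-0.19]]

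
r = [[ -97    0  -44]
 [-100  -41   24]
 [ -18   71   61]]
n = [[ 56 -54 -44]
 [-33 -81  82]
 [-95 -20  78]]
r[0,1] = 0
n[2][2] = 78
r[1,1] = -41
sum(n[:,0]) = -72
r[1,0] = -100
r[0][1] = 0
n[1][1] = -81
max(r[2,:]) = 71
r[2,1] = 71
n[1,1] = -81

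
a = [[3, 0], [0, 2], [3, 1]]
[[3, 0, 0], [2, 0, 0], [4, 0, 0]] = a@[[1, 0, 0], [1, 0, 0]]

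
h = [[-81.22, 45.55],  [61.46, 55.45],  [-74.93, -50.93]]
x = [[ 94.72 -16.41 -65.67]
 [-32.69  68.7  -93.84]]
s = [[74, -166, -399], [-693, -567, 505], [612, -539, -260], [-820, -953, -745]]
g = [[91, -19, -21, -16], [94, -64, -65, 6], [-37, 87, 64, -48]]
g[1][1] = -64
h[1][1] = 55.45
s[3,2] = -745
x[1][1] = 68.7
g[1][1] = -64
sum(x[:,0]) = 62.03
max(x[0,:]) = 94.72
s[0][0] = 74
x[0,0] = 94.72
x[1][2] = -93.84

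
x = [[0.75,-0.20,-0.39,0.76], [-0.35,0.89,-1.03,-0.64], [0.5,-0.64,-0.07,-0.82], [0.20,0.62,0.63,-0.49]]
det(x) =1.741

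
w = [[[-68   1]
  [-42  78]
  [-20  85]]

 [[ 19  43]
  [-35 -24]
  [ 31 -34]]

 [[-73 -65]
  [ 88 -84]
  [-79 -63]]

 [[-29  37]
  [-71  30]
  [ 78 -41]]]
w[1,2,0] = 31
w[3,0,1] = 37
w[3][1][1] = 30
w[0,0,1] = 1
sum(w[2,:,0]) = -64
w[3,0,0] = -29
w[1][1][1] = -24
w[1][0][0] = 19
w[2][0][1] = -65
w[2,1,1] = -84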